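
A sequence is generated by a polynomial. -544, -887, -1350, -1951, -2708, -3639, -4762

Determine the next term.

-6095

-343  -463  -601  -757  -931  -1123
-120  -138  -156  -174  -192
-18  -18  -18  -18
Third differences constant at -18.
-192 − 18 = -210;  -1123 − 210 = -1333;  -4762 − 1333 = -6095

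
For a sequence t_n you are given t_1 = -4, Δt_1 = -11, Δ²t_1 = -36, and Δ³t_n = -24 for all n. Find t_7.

Build the table forward from the leading diagonal:
D3: -24, -24, -24, -24, -24, -24, -24
D2: -36, -60, -84, -108, -132, -156, -180
D1: -11, -47, -107, -191, -299, -431, -587
t: -4, -15, -62, -169, -360, -659, -1090

-1090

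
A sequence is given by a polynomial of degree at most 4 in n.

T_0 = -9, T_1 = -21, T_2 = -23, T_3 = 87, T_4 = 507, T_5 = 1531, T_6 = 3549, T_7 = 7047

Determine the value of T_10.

First differences: -12, -2, 110, 420, 1024, 2018, 3498
Second differences: 10, 112, 310, 604, 994, 1480
Third differences: 102, 198, 294, 390, 486
Fourth differences: 96, 96, 96, 96
Fourth differences constant at 96.
486 + 96 = 582;  1480 + 582 = 2062;  3498 + 2062 = 5560;  7047 + 5560 = 12607
582 + 96 = 678;  2062 + 678 = 2740;  5560 + 2740 = 8300;  12607 + 8300 = 20907
678 + 96 = 774;  2740 + 774 = 3514;  8300 + 3514 = 11814;  20907 + 11814 = 32721

32721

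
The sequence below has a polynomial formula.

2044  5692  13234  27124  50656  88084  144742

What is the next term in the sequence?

227164

First differences: 3648, 7542, 13890, 23532, 37428, 56658
Second differences: 3894, 6348, 9642, 13896, 19230
Third differences: 2454, 3294, 4254, 5334
Fourth differences: 840, 960, 1080
Fifth differences: 120, 120
Fifth differences constant at 120.
1080 + 120 = 1200;  5334 + 1200 = 6534;  19230 + 6534 = 25764;  56658 + 25764 = 82422;  144742 + 82422 = 227164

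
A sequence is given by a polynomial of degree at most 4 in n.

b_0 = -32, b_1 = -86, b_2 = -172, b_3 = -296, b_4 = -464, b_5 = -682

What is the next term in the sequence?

Δ: -54  -86  -124  -168  -218
Δ²: -32  -38  -44  -50
Δ³: -6  -6  -6
The third differences are constant (-6).
-50 − 6 = -56;  -218 − 56 = -274;  -682 − 274 = -956

-956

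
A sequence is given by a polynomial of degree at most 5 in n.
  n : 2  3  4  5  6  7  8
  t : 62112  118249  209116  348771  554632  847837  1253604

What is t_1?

First differences: 56137  90867  139655  205861  293205  405767
Second differences: 34730  48788  66206  87344  112562
Third differences: 14058  17418  21138  25218
Fourth differences: 3360  3720  4080
Fifth differences: 360  360
The fifth differences are constant at 360.
Work back: 3360 − 360 = 3000;  14058 − 3000 = 11058;  34730 − 11058 = 23672;  56137 − 23672 = 32465;  62112 − 32465 = 29647

29647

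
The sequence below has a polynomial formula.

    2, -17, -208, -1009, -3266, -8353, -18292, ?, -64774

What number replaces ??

-35873

Using the first 7 terms:
First differences: -19, -191, -801, -2257, -5087, -9939
Second differences: -172, -610, -1456, -2830, -4852
Third differences: -438, -846, -1374, -2022
Fourth differences: -408, -528, -648
Fifth differences: -120, -120
Constant fifth difference = -120.
Extend forward: -648 − 120 = -768;  -2022 − 768 = -2790;  -4852 − 2790 = -7642;  -9939 − 7642 = -17581;  -18292 − 17581 = -35873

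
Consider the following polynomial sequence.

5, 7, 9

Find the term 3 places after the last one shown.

Δ: 2 , 2
Constant first difference = 2, so extend:
9 + 2 = 11
11 + 2 = 13
13 + 2 = 15

15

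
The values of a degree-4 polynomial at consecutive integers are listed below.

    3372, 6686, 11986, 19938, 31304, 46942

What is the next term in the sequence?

Δ: 3314  5300  7952  11366  15638
Δ²: 1986  2652  3414  4272
Δ³: 666  762  858
Δ⁴: 96  96
The fourth differences are constant (96).
858 + 96 = 954;  4272 + 954 = 5226;  15638 + 5226 = 20864;  46942 + 20864 = 67806

67806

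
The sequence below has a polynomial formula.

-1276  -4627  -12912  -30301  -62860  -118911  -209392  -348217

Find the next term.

-552636

D1: -3351, -8285, -17389, -32559, -56051, -90481, -138825
D2: -4934, -9104, -15170, -23492, -34430, -48344
D3: -4170, -6066, -8322, -10938, -13914
D4: -1896, -2256, -2616, -2976
D5: -360, -360, -360
Constant fifth difference = -360, so extend:
-2976 − 360 = -3336;  -13914 − 3336 = -17250;  -48344 − 17250 = -65594;  -138825 − 65594 = -204419;  -348217 − 204419 = -552636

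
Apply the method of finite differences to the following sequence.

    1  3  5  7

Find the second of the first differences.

2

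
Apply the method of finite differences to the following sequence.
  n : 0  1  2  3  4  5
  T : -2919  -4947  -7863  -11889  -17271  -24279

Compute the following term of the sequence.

-33207

First differences: -2028  -2916  -4026  -5382  -7008
Second differences: -888  -1110  -1356  -1626
Third differences: -222  -246  -270
Fourth differences: -24  -24
Fourth differences constant at -24.
-270 − 24 = -294;  -1626 − 294 = -1920;  -7008 − 1920 = -8928;  -24279 − 8928 = -33207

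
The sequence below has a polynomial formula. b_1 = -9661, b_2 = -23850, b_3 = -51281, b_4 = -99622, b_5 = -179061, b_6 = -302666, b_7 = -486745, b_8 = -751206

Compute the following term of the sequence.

-1119917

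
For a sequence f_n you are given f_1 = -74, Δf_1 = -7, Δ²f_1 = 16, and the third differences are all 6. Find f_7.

244

Build the table forward from the leading diagonal:
D3: 6, 6, 6, 6, 6, 6, 6
D2: 16, 22, 28, 34, 40, 46, 52
D1: -7, 9, 31, 59, 93, 133, 179
f: -74, -81, -72, -41, 18, 111, 244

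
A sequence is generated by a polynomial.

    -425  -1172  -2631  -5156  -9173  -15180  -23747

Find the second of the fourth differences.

First differences: -747, -1459, -2525, -4017, -6007, -8567
Second differences: -712, -1066, -1492, -1990, -2560
Third differences: -354, -426, -498, -570
Fourth differences: -72, -72, -72

-72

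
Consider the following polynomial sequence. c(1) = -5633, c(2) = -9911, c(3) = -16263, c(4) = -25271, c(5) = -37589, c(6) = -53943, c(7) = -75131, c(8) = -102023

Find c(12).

-286551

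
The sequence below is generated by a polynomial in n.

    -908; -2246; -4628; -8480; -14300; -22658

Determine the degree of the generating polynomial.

-1338, -2382, -3852, -5820, -8358
-1044, -1470, -1968, -2538
-426, -498, -570
-72, -72
The fourth differences are constant, so the polynomial has degree 4.

4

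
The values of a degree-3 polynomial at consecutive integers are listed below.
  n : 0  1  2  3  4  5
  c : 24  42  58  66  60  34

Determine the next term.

-18

18, 16, 8, -6, -26
-2, -8, -14, -20
-6, -6, -6
The third differences are constant (-6).
-20 − 6 = -26;  -26 − 26 = -52;  34 − 52 = -18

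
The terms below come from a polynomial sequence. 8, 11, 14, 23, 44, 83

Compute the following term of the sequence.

146

D1: 3, 3, 9, 21, 39
D2: 0, 6, 12, 18
D3: 6, 6, 6
Constant third difference = 6, so extend:
18 + 6 = 24;  39 + 24 = 63;  83 + 63 = 146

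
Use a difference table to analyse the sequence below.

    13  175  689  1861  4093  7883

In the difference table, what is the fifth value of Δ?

3790

Δ: 162, 514, 1172, 2232, 3790
Δ²: 352, 658, 1060, 1558
Δ³: 306, 402, 498
Δ⁴: 96, 96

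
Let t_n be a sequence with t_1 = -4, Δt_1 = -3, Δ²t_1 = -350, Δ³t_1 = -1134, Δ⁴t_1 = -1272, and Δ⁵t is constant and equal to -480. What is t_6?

-21699

Build the table forward from the leading diagonal:
D5: -480  -480  -480  -480  -480  -480
D4: -1272  -1752  -2232  -2712  -3192  -3672
D3: -1134  -2406  -4158  -6390  -9102  -12294
D2: -350  -1484  -3890  -8048  -14438  -23540
D1: -3  -353  -1837  -5727  -13775  -28213
t: -4  -7  -360  -2197  -7924  -21699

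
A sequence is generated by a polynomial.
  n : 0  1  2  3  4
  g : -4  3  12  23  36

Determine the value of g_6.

Δ: 7  9  11  13
Δ²: 2  2  2
Second differences constant at 2.
13 + 2 = 15;  36 + 15 = 51
15 + 2 = 17;  51 + 17 = 68

68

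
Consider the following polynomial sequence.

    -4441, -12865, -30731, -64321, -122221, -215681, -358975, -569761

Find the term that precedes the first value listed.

-1121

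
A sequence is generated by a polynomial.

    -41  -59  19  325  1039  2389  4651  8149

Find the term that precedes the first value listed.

Δ: -18, 78, 306, 714, 1350, 2262, 3498
Δ²: 96, 228, 408, 636, 912, 1236
Δ³: 132, 180, 228, 276, 324
Δ⁴: 48, 48, 48, 48
The fourth differences are constant at 48.
Work back: 132 − 48 = 84;  96 − 84 = 12;  -18 − 12 = -30;  -41 + 30 = -11

-11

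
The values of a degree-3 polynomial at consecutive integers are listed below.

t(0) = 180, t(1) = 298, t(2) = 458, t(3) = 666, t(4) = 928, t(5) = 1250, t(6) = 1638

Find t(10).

3970

Δ: 118  160  208  262  322  388
Δ²: 42  48  54  60  66
Δ³: 6  6  6  6
The third differences are constant (6).
66 + 6 = 72;  388 + 72 = 460;  1638 + 460 = 2098
72 + 6 = 78;  460 + 78 = 538;  2098 + 538 = 2636
78 + 6 = 84;  538 + 84 = 622;  2636 + 622 = 3258
84 + 6 = 90;  622 + 90 = 712;  3258 + 712 = 3970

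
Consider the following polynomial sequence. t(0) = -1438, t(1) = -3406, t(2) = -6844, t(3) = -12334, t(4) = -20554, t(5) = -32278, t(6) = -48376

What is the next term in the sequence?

-69814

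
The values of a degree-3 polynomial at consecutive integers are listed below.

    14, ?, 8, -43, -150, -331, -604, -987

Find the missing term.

21

Using the last 6 terms:
Δ: -51  -107  -181  -273  -383
Δ²: -56  -74  -92  -110
Δ³: -18  -18  -18
Constant third difference = -18.
Extend backward: -56 + 18 = -38;  -51 + 38 = -13;  8 + 13 = 21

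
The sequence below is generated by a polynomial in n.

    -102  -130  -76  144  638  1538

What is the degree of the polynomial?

4

First differences: -28, 54, 220, 494, 900
Second differences: 82, 166, 274, 406
Third differences: 84, 108, 132
Fourth differences: 24, 24
The fourth differences are constant, so the polynomial has degree 4.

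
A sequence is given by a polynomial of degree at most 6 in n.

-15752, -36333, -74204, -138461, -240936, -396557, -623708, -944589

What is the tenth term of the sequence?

D1: -20581  -37871  -64257  -102475  -155621  -227151  -320881
D2: -17290  -26386  -38218  -53146  -71530  -93730
D3: -9096  -11832  -14928  -18384  -22200
D4: -2736  -3096  -3456  -3816
D5: -360  -360  -360
Fifth differences constant at -360.
-3816 − 360 = -4176;  -22200 − 4176 = -26376;  -93730 − 26376 = -120106;  -320881 − 120106 = -440987;  -944589 − 440987 = -1385576
-4176 − 360 = -4536;  -26376 − 4536 = -30912;  -120106 − 30912 = -151018;  -440987 − 151018 = -592005;  -1385576 − 592005 = -1977581

-1977581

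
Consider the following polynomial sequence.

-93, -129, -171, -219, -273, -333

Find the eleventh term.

First differences: -36 , -42 , -48 , -54 , -60
Second differences: -6 , -6 , -6 , -6
Constant second difference = -6, so extend:
-60 − 6 = -66;  -333 − 66 = -399
-66 − 6 = -72;  -399 − 72 = -471
-72 − 6 = -78;  -471 − 78 = -549
-78 − 6 = -84;  -549 − 84 = -633
-84 − 6 = -90;  -633 − 90 = -723

-723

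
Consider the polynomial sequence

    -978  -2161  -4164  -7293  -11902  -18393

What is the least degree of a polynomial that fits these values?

4

First differences: -1183, -2003, -3129, -4609, -6491
Second differences: -820, -1126, -1480, -1882
Third differences: -306, -354, -402
Fourth differences: -48, -48
The fourth differences are constant, so the polynomial has degree 4.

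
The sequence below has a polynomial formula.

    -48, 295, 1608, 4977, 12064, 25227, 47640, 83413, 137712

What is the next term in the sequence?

216879

343, 1313, 3369, 7087, 13163, 22413, 35773, 54299
970, 2056, 3718, 6076, 9250, 13360, 18526
1086, 1662, 2358, 3174, 4110, 5166
576, 696, 816, 936, 1056
120, 120, 120, 120
The fifth differences are constant (120).
1056 + 120 = 1176;  5166 + 1176 = 6342;  18526 + 6342 = 24868;  54299 + 24868 = 79167;  137712 + 79167 = 216879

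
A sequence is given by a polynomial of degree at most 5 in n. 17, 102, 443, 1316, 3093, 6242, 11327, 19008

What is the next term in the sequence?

30041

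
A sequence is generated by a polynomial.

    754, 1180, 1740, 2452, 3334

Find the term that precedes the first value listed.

444

D1: 426, 560, 712, 882
D2: 134, 152, 170
D3: 18, 18
The third differences are constant at 18.
Work back: 134 − 18 = 116;  426 − 116 = 310;  754 − 310 = 444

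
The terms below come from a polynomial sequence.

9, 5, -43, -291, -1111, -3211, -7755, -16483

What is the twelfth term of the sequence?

-4, -48, -248, -820, -2100, -4544, -8728
-44, -200, -572, -1280, -2444, -4184
-156, -372, -708, -1164, -1740
-216, -336, -456, -576
-120, -120, -120
Fifth differences constant at -120.
-576 − 120 = -696;  -1740 − 696 = -2436;  -4184 − 2436 = -6620;  -8728 − 6620 = -15348;  -16483 − 15348 = -31831
-696 − 120 = -816;  -2436 − 816 = -3252;  -6620 − 3252 = -9872;  -15348 − 9872 = -25220;  -31831 − 25220 = -57051
-816 − 120 = -936;  -3252 − 936 = -4188;  -9872 − 4188 = -14060;  -25220 − 14060 = -39280;  -57051 − 39280 = -96331
-936 − 120 = -1056;  -4188 − 1056 = -5244;  -14060 − 5244 = -19304;  -39280 − 19304 = -58584;  -96331 − 58584 = -154915

-154915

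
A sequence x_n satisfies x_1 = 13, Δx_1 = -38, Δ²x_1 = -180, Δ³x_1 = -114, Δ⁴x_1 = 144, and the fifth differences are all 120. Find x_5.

-1531

Build the table forward from the leading diagonal:
Δ⁵: 120, 120, 120, 120, 120
Δ⁴: 144, 264, 384, 504, 624
Δ³: -114, 30, 294, 678, 1182
Δ²: -180, -294, -264, 30, 708
Δ: -38, -218, -512, -776, -746
x: 13, -25, -243, -755, -1531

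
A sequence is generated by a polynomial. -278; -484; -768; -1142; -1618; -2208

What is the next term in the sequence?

Δ: -206 , -284 , -374 , -476 , -590
Δ²: -78 , -90 , -102 , -114
Δ³: -12 , -12 , -12
The third differences are constant (-12).
-114 − 12 = -126;  -590 − 126 = -716;  -2208 − 716 = -2924

-2924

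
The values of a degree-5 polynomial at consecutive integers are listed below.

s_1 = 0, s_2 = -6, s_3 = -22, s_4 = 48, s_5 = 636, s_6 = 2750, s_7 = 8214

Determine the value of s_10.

80226

First differences: -6 , -16 , 70 , 588 , 2114 , 5464
Second differences: -10 , 86 , 518 , 1526 , 3350
Third differences: 96 , 432 , 1008 , 1824
Fourth differences: 336 , 576 , 816
Fifth differences: 240 , 240
Constant fifth difference = 240, so extend:
816 + 240 = 1056;  1824 + 1056 = 2880;  3350 + 2880 = 6230;  5464 + 6230 = 11694;  8214 + 11694 = 19908
1056 + 240 = 1296;  2880 + 1296 = 4176;  6230 + 4176 = 10406;  11694 + 10406 = 22100;  19908 + 22100 = 42008
1296 + 240 = 1536;  4176 + 1536 = 5712;  10406 + 5712 = 16118;  22100 + 16118 = 38218;  42008 + 38218 = 80226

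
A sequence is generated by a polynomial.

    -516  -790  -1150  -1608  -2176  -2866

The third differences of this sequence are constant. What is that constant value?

-12

D1: -274, -360, -458, -568, -690
D2: -86, -98, -110, -122
D3: -12, -12, -12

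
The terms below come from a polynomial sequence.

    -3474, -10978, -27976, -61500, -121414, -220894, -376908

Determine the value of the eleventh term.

-2065264

Δ: -7504 , -16998 , -33524 , -59914 , -99480 , -156014
Δ²: -9494 , -16526 , -26390 , -39566 , -56534
Δ³: -7032 , -9864 , -13176 , -16968
Δ⁴: -2832 , -3312 , -3792
Δ⁵: -480 , -480
Fifth differences constant at -480.
-3792 − 480 = -4272;  -16968 − 4272 = -21240;  -56534 − 21240 = -77774;  -156014 − 77774 = -233788;  -376908 − 233788 = -610696
-4272 − 480 = -4752;  -21240 − 4752 = -25992;  -77774 − 25992 = -103766;  -233788 − 103766 = -337554;  -610696 − 337554 = -948250
-4752 − 480 = -5232;  -25992 − 5232 = -31224;  -103766 − 31224 = -134990;  -337554 − 134990 = -472544;  -948250 − 472544 = -1420794
-5232 − 480 = -5712;  -31224 − 5712 = -36936;  -134990 − 36936 = -171926;  -472544 − 171926 = -644470;  -1420794 − 644470 = -2065264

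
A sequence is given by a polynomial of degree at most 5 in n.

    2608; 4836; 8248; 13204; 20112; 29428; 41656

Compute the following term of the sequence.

57348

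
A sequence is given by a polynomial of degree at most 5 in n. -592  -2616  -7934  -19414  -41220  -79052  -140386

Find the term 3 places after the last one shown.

-571840

First differences: -2024 , -5318 , -11480 , -21806 , -37832 , -61334
Second differences: -3294 , -6162 , -10326 , -16026 , -23502
Third differences: -2868 , -4164 , -5700 , -7476
Fourth differences: -1296 , -1536 , -1776
Fifth differences: -240 , -240
The fifth differences are constant (-240).
-1776 − 240 = -2016;  -7476 − 2016 = -9492;  -23502 − 9492 = -32994;  -61334 − 32994 = -94328;  -140386 − 94328 = -234714
-2016 − 240 = -2256;  -9492 − 2256 = -11748;  -32994 − 11748 = -44742;  -94328 − 44742 = -139070;  -234714 − 139070 = -373784
-2256 − 240 = -2496;  -11748 − 2496 = -14244;  -44742 − 14244 = -58986;  -139070 − 58986 = -198056;  -373784 − 198056 = -571840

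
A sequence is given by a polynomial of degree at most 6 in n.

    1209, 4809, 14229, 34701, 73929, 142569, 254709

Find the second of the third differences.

Δ: 3600, 9420, 20472, 39228, 68640, 112140
Δ²: 5820, 11052, 18756, 29412, 43500
Δ³: 5232, 7704, 10656, 14088
Δ⁴: 2472, 2952, 3432
Δ⁵: 480, 480

7704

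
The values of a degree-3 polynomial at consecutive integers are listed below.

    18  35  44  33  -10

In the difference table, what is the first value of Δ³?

First differences: 17, 9, -11, -43
Second differences: -8, -20, -32
Third differences: -12, -12

-12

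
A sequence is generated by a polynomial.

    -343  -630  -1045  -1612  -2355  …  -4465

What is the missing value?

Using the first 5 terms:
Δ: -287, -415, -567, -743
Δ²: -128, -152, -176
Δ³: -24, -24
Constant third difference = -24.
Extend forward: -176 − 24 = -200;  -743 − 200 = -943;  -2355 − 943 = -3298

-3298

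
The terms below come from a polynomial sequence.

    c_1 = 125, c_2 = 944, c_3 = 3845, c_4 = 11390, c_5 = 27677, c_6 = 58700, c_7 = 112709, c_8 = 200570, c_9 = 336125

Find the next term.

536552

D1: 819, 2901, 7545, 16287, 31023, 54009, 87861, 135555
D2: 2082, 4644, 8742, 14736, 22986, 33852, 47694
D3: 2562, 4098, 5994, 8250, 10866, 13842
D4: 1536, 1896, 2256, 2616, 2976
D5: 360, 360, 360, 360
Constant fifth difference = 360, so extend:
2976 + 360 = 3336;  13842 + 3336 = 17178;  47694 + 17178 = 64872;  135555 + 64872 = 200427;  336125 + 200427 = 536552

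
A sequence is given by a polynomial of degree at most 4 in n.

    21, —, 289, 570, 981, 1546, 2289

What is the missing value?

114

Using the last 5 terms:
281, 411, 565, 743
130, 154, 178
24, 24
Constant third difference = 24.
Extend backward: 130 − 24 = 106;  281 − 106 = 175;  289 − 175 = 114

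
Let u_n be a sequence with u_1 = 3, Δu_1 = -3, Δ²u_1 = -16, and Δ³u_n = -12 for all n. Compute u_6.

-292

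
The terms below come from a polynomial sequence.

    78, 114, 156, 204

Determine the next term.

258

Δ: 36 , 42 , 48
Δ²: 6 , 6
Second differences constant at 6.
48 + 6 = 54;  204 + 54 = 258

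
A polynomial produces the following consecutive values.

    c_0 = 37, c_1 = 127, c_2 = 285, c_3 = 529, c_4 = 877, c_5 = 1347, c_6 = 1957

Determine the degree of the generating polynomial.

3

90, 158, 244, 348, 470, 610
68, 86, 104, 122, 140
18, 18, 18, 18
The third differences are constant, so the polynomial has degree 3.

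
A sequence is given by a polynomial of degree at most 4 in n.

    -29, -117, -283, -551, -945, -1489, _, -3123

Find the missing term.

-2207

Using the first 6 terms:
D1: -88  -166  -268  -394  -544
D2: -78  -102  -126  -150
D3: -24  -24  -24
Constant third difference = -24.
Extend forward: -150 − 24 = -174;  -544 − 174 = -718;  -1489 − 718 = -2207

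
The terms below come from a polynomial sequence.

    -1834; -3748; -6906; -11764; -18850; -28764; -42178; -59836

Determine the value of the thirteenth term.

Δ: -1914, -3158, -4858, -7086, -9914, -13414, -17658
Δ²: -1244, -1700, -2228, -2828, -3500, -4244
Δ³: -456, -528, -600, -672, -744
Δ⁴: -72, -72, -72, -72
The fourth differences are constant (-72).
-744 − 72 = -816;  -4244 − 816 = -5060;  -17658 − 5060 = -22718;  -59836 − 22718 = -82554
-816 − 72 = -888;  -5060 − 888 = -5948;  -22718 − 5948 = -28666;  -82554 − 28666 = -111220
-888 − 72 = -960;  -5948 − 960 = -6908;  -28666 − 6908 = -35574;  -111220 − 35574 = -146794
-960 − 72 = -1032;  -6908 − 1032 = -7940;  -35574 − 7940 = -43514;  -146794 − 43514 = -190308
-1032 − 72 = -1104;  -7940 − 1104 = -9044;  -43514 − 9044 = -52558;  -190308 − 52558 = -242866

-242866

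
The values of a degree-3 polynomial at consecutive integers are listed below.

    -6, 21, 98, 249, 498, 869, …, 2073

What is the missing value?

1386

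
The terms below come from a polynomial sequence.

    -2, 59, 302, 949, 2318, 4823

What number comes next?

Δ: 61 , 243 , 647 , 1369 , 2505
Δ²: 182 , 404 , 722 , 1136
Δ³: 222 , 318 , 414
Δ⁴: 96 , 96
Fourth differences constant at 96.
414 + 96 = 510;  1136 + 510 = 1646;  2505 + 1646 = 4151;  4823 + 4151 = 8974

8974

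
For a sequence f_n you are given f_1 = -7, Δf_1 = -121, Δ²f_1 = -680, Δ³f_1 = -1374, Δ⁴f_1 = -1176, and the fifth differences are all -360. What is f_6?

-27392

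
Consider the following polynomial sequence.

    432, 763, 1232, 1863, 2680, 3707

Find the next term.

331, 469, 631, 817, 1027
138, 162, 186, 210
24, 24, 24
The third differences are constant (24).
210 + 24 = 234;  1027 + 234 = 1261;  3707 + 1261 = 4968

4968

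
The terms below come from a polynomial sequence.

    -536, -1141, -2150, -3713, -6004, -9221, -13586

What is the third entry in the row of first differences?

-1563

D1: -605, -1009, -1563, -2291, -3217, -4365
D2: -404, -554, -728, -926, -1148
D3: -150, -174, -198, -222
D4: -24, -24, -24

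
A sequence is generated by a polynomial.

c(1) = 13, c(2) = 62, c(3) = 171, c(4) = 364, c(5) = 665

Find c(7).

1687

D1: 49, 109, 193, 301
D2: 60, 84, 108
D3: 24, 24
Constant third difference = 24, so extend:
108 + 24 = 132;  301 + 132 = 433;  665 + 433 = 1098
132 + 24 = 156;  433 + 156 = 589;  1098 + 589 = 1687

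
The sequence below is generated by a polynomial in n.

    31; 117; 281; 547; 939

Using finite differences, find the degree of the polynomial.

3

86, 164, 266, 392
78, 102, 126
24, 24
The third differences are constant, so the polynomial has degree 3.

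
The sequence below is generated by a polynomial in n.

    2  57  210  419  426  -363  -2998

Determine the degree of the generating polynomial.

First differences: 55, 153, 209, 7, -789, -2635
Second differences: 98, 56, -202, -796, -1846
Third differences: -42, -258, -594, -1050
Fourth differences: -216, -336, -456
Fifth differences: -120, -120
The fifth differences are constant, so the polynomial has degree 5.

5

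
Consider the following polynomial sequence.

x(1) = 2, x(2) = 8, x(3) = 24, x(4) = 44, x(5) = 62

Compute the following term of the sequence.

72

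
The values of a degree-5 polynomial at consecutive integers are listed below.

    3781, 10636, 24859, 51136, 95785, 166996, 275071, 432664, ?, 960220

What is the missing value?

655021

Using the first 8 terms:
First differences: 6855  14223  26277  44649  71211  108075  157593
Second differences: 7368  12054  18372  26562  36864  49518
Third differences: 4686  6318  8190  10302  12654
Fourth differences: 1632  1872  2112  2352
Fifth differences: 240  240  240
Constant fifth difference = 240.
Extend forward: 2352 + 240 = 2592;  12654 + 2592 = 15246;  49518 + 15246 = 64764;  157593 + 64764 = 222357;  432664 + 222357 = 655021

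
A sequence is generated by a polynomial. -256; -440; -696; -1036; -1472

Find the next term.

-2016

-184, -256, -340, -436
-72, -84, -96
-12, -12
The third differences are constant (-12).
-96 − 12 = -108;  -436 − 108 = -544;  -1472 − 544 = -2016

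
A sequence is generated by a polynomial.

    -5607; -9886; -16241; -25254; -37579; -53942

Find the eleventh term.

-226777

-4279, -6355, -9013, -12325, -16363
-2076, -2658, -3312, -4038
-582, -654, -726
-72, -72
Fourth differences constant at -72.
-726 − 72 = -798;  -4038 − 798 = -4836;  -16363 − 4836 = -21199;  -53942 − 21199 = -75141
-798 − 72 = -870;  -4836 − 870 = -5706;  -21199 − 5706 = -26905;  -75141 − 26905 = -102046
-870 − 72 = -942;  -5706 − 942 = -6648;  -26905 − 6648 = -33553;  -102046 − 33553 = -135599
-942 − 72 = -1014;  -6648 − 1014 = -7662;  -33553 − 7662 = -41215;  -135599 − 41215 = -176814
-1014 − 72 = -1086;  -7662 − 1086 = -8748;  -41215 − 8748 = -49963;  -176814 − 49963 = -226777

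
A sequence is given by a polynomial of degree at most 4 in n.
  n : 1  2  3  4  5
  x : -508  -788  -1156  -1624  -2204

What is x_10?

-7204

-280, -368, -468, -580
-88, -100, -112
-12, -12
Constant third difference = -12, so extend:
-112 − 12 = -124;  -580 − 124 = -704;  -2204 − 704 = -2908
-124 − 12 = -136;  -704 − 136 = -840;  -2908 − 840 = -3748
-136 − 12 = -148;  -840 − 148 = -988;  -3748 − 988 = -4736
-148 − 12 = -160;  -988 − 160 = -1148;  -4736 − 1148 = -5884
-160 − 12 = -172;  -1148 − 172 = -1320;  -5884 − 1320 = -7204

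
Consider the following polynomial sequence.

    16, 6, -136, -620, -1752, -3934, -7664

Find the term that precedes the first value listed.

8

-10  -142  -484  -1132  -2182  -3730
-132  -342  -648  -1050  -1548
-210  -306  -402  -498
-96  -96  -96
The fourth differences are constant at -96.
Work back: -210 + 96 = -114;  -132 + 114 = -18;  -10 + 18 = 8;  16 − 8 = 8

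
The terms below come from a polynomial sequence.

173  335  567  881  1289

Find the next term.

First differences: 162  232  314  408
Second differences: 70  82  94
Third differences: 12  12
Constant third difference = 12, so extend:
94 + 12 = 106;  408 + 106 = 514;  1289 + 514 = 1803

1803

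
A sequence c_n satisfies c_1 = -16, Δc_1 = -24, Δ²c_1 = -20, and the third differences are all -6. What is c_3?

-84

Build the table forward from the leading diagonal:
Δ³: -6  -6  -6
Δ²: -20  -26  -32
Δ: -24  -44  -70
c: -16  -40  -84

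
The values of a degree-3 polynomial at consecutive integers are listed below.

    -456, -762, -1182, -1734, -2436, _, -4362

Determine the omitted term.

Using the first 5 terms:
-306  -420  -552  -702
-114  -132  -150
-18  -18
Constant third difference = -18.
Extend forward: -150 − 18 = -168;  -702 − 168 = -870;  -2436 − 870 = -3306

-3306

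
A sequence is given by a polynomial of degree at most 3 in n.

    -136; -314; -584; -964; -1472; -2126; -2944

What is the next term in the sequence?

Δ: -178, -270, -380, -508, -654, -818
Δ²: -92, -110, -128, -146, -164
Δ³: -18, -18, -18, -18
The third differences are constant (-18).
-164 − 18 = -182;  -818 − 182 = -1000;  -2944 − 1000 = -3944

-3944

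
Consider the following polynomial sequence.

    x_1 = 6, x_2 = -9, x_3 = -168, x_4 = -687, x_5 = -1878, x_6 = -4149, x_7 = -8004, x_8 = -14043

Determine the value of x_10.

-15, -159, -519, -1191, -2271, -3855, -6039
-144, -360, -672, -1080, -1584, -2184
-216, -312, -408, -504, -600
-96, -96, -96, -96
Constant fourth difference = -96, so extend:
-600 − 96 = -696;  -2184 − 696 = -2880;  -6039 − 2880 = -8919;  -14043 − 8919 = -22962
-696 − 96 = -792;  -2880 − 792 = -3672;  -8919 − 3672 = -12591;  -22962 − 12591 = -35553

-35553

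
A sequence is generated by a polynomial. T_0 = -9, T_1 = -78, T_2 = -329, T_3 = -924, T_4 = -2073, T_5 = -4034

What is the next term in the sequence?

-7113

-69 , -251 , -595 , -1149 , -1961
-182 , -344 , -554 , -812
-162 , -210 , -258
-48 , -48
Fourth differences constant at -48.
-258 − 48 = -306;  -812 − 306 = -1118;  -1961 − 1118 = -3079;  -4034 − 3079 = -7113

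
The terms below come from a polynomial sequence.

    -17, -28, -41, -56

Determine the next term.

-73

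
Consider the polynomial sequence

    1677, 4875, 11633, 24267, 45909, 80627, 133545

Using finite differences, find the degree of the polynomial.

D1: 3198, 6758, 12634, 21642, 34718, 52918
D2: 3560, 5876, 9008, 13076, 18200
D3: 2316, 3132, 4068, 5124
D4: 816, 936, 1056
D5: 120, 120
The fifth differences are constant, so the polynomial has degree 5.

5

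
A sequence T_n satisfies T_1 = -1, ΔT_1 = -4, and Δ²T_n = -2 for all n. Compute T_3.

-11

Build the table forward from the leading diagonal:
Δ²: -2, -2, -2
Δ: -4, -6, -8
T: -1, -5, -11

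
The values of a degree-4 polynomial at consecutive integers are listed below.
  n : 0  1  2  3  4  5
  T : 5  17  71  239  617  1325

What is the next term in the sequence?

12, 54, 168, 378, 708
42, 114, 210, 330
72, 96, 120
24, 24
Constant fourth difference = 24, so extend:
120 + 24 = 144;  330 + 144 = 474;  708 + 474 = 1182;  1325 + 1182 = 2507

2507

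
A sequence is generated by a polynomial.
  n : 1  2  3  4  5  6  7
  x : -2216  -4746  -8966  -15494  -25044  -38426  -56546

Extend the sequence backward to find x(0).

-854

D1: -2530  -4220  -6528  -9550  -13382  -18120
D2: -1690  -2308  -3022  -3832  -4738
D3: -618  -714  -810  -906
D4: -96  -96  -96
The fourth differences are constant at -96.
Work back: -618 + 96 = -522;  -1690 + 522 = -1168;  -2530 + 1168 = -1362;  -2216 + 1362 = -854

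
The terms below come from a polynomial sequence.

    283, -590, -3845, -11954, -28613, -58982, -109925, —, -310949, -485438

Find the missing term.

-190250

Using the first 7 terms:
First differences: -873, -3255, -8109, -16659, -30369, -50943
Second differences: -2382, -4854, -8550, -13710, -20574
Third differences: -2472, -3696, -5160, -6864
Fourth differences: -1224, -1464, -1704
Fifth differences: -240, -240
Constant fifth difference = -240.
Extend forward: -1704 − 240 = -1944;  -6864 − 1944 = -8808;  -20574 − 8808 = -29382;  -50943 − 29382 = -80325;  -109925 − 80325 = -190250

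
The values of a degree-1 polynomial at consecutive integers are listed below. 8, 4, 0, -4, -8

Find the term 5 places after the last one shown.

-28

D1: -4  -4  -4  -4
First differences constant at -4.
-8 − 4 = -12
-12 − 4 = -16
-16 − 4 = -20
-20 − 4 = -24
-24 − 4 = -28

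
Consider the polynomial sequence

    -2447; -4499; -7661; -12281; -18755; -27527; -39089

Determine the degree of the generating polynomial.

4

-2052, -3162, -4620, -6474, -8772, -11562
-1110, -1458, -1854, -2298, -2790
-348, -396, -444, -492
-48, -48, -48
The fourth differences are constant, so the polynomial has degree 4.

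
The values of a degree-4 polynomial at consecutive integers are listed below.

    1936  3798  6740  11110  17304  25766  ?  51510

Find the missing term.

36988

Using the first 6 terms:
1862  2942  4370  6194  8462
1080  1428  1824  2268
348  396  444
48  48
Constant fourth difference = 48.
Extend forward: 444 + 48 = 492;  2268 + 492 = 2760;  8462 + 2760 = 11222;  25766 + 11222 = 36988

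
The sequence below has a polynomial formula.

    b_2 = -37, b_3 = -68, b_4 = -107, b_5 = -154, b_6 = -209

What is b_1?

First differences: -31, -39, -47, -55
Second differences: -8, -8, -8
The second differences are constant at -8.
Work back: -31 + 8 = -23;  -37 + 23 = -14

-14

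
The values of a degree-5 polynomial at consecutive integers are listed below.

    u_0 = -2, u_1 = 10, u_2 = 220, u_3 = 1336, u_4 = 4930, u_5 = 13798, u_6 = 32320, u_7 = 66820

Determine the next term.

125926

12, 210, 1116, 3594, 8868, 18522, 34500
198, 906, 2478, 5274, 9654, 15978
708, 1572, 2796, 4380, 6324
864, 1224, 1584, 1944
360, 360, 360
Constant fifth difference = 360, so extend:
1944 + 360 = 2304;  6324 + 2304 = 8628;  15978 + 8628 = 24606;  34500 + 24606 = 59106;  66820 + 59106 = 125926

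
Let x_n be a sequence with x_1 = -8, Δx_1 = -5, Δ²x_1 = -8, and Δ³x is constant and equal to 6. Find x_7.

-38

Build the table forward from the leading diagonal:
Third differences: 6, 6, 6, 6, 6, 6, 6
Second differences: -8, -2, 4, 10, 16, 22, 28
First differences: -5, -13, -15, -11, -1, 15, 37
x: -8, -13, -26, -41, -52, -53, -38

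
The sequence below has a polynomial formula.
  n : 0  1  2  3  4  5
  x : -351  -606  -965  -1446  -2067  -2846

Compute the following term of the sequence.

-3801

-255 , -359 , -481 , -621 , -779
-104 , -122 , -140 , -158
-18 , -18 , -18
The third differences are constant (-18).
-158 − 18 = -176;  -779 − 176 = -955;  -2846 − 955 = -3801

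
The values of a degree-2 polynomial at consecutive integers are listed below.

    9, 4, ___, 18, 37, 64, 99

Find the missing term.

7

Using the last 4 terms:
19, 27, 35
8, 8
Constant second difference = 8.
Extend backward: 19 − 8 = 11;  18 − 11 = 7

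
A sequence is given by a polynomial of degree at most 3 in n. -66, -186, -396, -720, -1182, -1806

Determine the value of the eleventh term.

-8196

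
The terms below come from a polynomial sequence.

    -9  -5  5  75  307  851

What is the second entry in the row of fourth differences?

48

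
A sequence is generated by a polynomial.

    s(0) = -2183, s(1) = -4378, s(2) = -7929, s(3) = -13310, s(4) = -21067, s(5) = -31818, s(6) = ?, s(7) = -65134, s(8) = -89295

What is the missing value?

Using the first 6 terms:
First differences: -2195  -3551  -5381  -7757  -10751
Second differences: -1356  -1830  -2376  -2994
Third differences: -474  -546  -618
Fourth differences: -72  -72
Constant fourth difference = -72.
Extend forward: -618 − 72 = -690;  -2994 − 690 = -3684;  -10751 − 3684 = -14435;  -31818 − 14435 = -46253

-46253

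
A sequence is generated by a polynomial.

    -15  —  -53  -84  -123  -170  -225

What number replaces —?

Using the last 5 terms:
First differences: -31, -39, -47, -55
Second differences: -8, -8, -8
Constant second difference = -8.
Extend backward: -31 + 8 = -23;  -53 + 23 = -30

-30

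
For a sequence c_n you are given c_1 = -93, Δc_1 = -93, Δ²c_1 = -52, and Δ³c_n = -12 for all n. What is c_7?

Build the table forward from the leading diagonal:
Third differences: -12, -12, -12, -12, -12, -12, -12
Second differences: -52, -64, -76, -88, -100, -112, -124
First differences: -93, -145, -209, -285, -373, -473, -585
c: -93, -186, -331, -540, -825, -1198, -1671

-1671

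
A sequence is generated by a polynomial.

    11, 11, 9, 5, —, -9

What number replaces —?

Using the first 4 terms:
Δ: 0  -2  -4
Δ²: -2  -2
Constant second difference = -2.
Extend forward: -4 − 2 = -6;  5 − 6 = -1

-1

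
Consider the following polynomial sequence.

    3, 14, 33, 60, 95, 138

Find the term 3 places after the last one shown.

Δ: 11, 19, 27, 35, 43
Δ²: 8, 8, 8, 8
Constant second difference = 8, so extend:
43 + 8 = 51;  138 + 51 = 189
51 + 8 = 59;  189 + 59 = 248
59 + 8 = 67;  248 + 67 = 315

315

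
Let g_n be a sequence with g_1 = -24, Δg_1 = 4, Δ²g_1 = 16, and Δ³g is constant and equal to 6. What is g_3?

0

Build the table forward from the leading diagonal:
D3: 6, 6, 6
D2: 16, 22, 28
D1: 4, 20, 42
g: -24, -20, 0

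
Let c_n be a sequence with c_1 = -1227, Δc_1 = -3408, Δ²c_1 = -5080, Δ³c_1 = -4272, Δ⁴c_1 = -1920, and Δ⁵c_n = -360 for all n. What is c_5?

-64347

Build the table forward from the leading diagonal:
Fifth differences: -360  -360  -360  -360  -360
Fourth differences: -1920  -2280  -2640  -3000  -3360
Third differences: -4272  -6192  -8472  -11112  -14112
Second differences: -5080  -9352  -15544  -24016  -35128
First differences: -3408  -8488  -17840  -33384  -57400
c: -1227  -4635  -13123  -30963  -64347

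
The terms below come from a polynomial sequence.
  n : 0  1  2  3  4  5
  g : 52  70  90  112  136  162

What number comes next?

190

Δ: 18  20  22  24  26
Δ²: 2  2  2  2
Constant second difference = 2, so extend:
26 + 2 = 28;  162 + 28 = 190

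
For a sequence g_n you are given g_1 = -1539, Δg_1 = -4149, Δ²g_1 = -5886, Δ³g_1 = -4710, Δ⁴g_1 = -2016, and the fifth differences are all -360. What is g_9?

-624579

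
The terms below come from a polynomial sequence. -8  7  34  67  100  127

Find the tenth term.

55

First differences: 15 , 27 , 33 , 33 , 27
Second differences: 12 , 6 , 0 , -6
Third differences: -6 , -6 , -6
Constant third difference = -6, so extend:
-6 − 6 = -12;  27 − 12 = 15;  127 + 15 = 142
-12 − 6 = -18;  15 − 18 = -3;  142 − 3 = 139
-18 − 6 = -24;  -3 − 24 = -27;  139 − 27 = 112
-24 − 6 = -30;  -27 − 30 = -57;  112 − 57 = 55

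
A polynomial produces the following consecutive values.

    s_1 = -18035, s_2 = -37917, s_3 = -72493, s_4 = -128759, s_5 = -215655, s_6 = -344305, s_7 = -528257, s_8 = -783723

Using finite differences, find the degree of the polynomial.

-19882, -34576, -56266, -86896, -128650, -183952, -255466
-14694, -21690, -30630, -41754, -55302, -71514
-6996, -8940, -11124, -13548, -16212
-1944, -2184, -2424, -2664
-240, -240, -240
The fifth differences are constant, so the polynomial has degree 5.

5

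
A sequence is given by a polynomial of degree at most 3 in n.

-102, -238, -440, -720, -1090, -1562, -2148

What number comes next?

-2860

-136, -202, -280, -370, -472, -586
-66, -78, -90, -102, -114
-12, -12, -12, -12
The third differences are constant (-12).
-114 − 12 = -126;  -586 − 126 = -712;  -2148 − 712 = -2860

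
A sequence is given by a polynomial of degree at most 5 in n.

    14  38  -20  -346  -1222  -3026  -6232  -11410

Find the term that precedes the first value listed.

-2

D1: 24  -58  -326  -876  -1804  -3206  -5178
D2: -82  -268  -550  -928  -1402  -1972
D3: -186  -282  -378  -474  -570
D4: -96  -96  -96  -96
The fourth differences are constant at -96.
Work back: -186 + 96 = -90;  -82 + 90 = 8;  24 − 8 = 16;  14 − 16 = -2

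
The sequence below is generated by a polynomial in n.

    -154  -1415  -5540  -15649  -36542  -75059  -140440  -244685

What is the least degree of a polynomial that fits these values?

5

-1261, -4125, -10109, -20893, -38517, -65381, -104245
-2864, -5984, -10784, -17624, -26864, -38864
-3120, -4800, -6840, -9240, -12000
-1680, -2040, -2400, -2760
-360, -360, -360
The fifth differences are constant, so the polynomial has degree 5.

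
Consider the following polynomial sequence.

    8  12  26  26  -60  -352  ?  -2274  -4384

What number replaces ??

-1018

Using the first 6 terms:
First differences: 4, 14, 0, -86, -292
Second differences: 10, -14, -86, -206
Third differences: -24, -72, -120
Fourth differences: -48, -48
Constant fourth difference = -48.
Extend forward: -120 − 48 = -168;  -206 − 168 = -374;  -292 − 374 = -666;  -352 − 666 = -1018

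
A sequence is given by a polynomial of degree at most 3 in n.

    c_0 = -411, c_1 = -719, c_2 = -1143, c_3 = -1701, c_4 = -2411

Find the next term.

D1: -308, -424, -558, -710
D2: -116, -134, -152
D3: -18, -18
Constant third difference = -18, so extend:
-152 − 18 = -170;  -710 − 170 = -880;  -2411 − 880 = -3291

-3291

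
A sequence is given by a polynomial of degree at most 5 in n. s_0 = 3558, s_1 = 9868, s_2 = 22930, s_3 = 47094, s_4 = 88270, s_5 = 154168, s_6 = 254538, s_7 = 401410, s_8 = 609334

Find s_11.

1787758

Δ: 6310 , 13062 , 24164 , 41176 , 65898 , 100370 , 146872 , 207924
Δ²: 6752 , 11102 , 17012 , 24722 , 34472 , 46502 , 61052
Δ³: 4350 , 5910 , 7710 , 9750 , 12030 , 14550
Δ⁴: 1560 , 1800 , 2040 , 2280 , 2520
Δ⁵: 240 , 240 , 240 , 240
Constant fifth difference = 240, so extend:
2520 + 240 = 2760;  14550 + 2760 = 17310;  61052 + 17310 = 78362;  207924 + 78362 = 286286;  609334 + 286286 = 895620
2760 + 240 = 3000;  17310 + 3000 = 20310;  78362 + 20310 = 98672;  286286 + 98672 = 384958;  895620 + 384958 = 1280578
3000 + 240 = 3240;  20310 + 3240 = 23550;  98672 + 23550 = 122222;  384958 + 122222 = 507180;  1280578 + 507180 = 1787758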